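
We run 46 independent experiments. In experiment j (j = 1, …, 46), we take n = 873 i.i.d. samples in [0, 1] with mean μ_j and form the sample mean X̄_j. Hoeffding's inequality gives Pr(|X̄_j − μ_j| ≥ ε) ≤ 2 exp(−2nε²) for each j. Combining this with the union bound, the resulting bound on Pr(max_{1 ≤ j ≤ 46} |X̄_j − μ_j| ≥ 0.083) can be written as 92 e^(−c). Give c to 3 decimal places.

12.028

Union bound over the 46 events: Pr(max_{1 ≤ j ≤ 46} |X̄_j − μ_j| ≥ 0.083) ≤ 46·2·exp(−2nε²) = 92 exp(−2·873·0.083²).
So c = 2·873·0.083² = 12.0282.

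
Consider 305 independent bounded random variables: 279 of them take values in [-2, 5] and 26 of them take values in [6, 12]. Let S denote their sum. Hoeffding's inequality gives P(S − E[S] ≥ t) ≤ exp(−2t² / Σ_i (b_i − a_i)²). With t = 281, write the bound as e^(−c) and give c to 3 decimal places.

Σ(b_i − a_i)² = 279·7² + 26·6² = 14607.
c = 2t² / 14607 = 2·281² / 14607 = 10.8114.

10.811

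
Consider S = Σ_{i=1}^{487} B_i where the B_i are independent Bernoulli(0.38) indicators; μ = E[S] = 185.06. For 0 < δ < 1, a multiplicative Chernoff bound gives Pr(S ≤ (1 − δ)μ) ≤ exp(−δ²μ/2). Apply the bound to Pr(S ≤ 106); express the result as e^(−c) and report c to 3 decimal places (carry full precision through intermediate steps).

16.888

Write 106 = (1 − δ)μ, so δ = 1 − 106/185.06 = 0.4272128…
Then the exponent is δ²μ/2 = (μ − 106)²/(2μ) = 16.887722.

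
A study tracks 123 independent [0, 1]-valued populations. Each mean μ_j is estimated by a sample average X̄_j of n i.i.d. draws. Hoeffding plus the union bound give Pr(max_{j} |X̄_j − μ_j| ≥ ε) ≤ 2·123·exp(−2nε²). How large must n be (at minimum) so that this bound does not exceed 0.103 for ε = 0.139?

202

Need 2·123·exp(−2nε²) ≤ 0.103, i.e. exp(−2nε²) ≤ 0.103/246.
So 2nε² ≥ ln(246/0.103) = 7.778358.
Hence n ≥ 7.778358/(2·0.139²) = 201.293.
The smallest integer n is 202.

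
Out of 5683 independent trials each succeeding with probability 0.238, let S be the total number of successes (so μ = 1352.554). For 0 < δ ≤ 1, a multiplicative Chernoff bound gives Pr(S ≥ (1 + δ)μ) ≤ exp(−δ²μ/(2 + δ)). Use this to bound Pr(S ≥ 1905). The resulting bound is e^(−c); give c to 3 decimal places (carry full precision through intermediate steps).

93.689

Write 1905 = (1 + δ)μ, so δ = 1905/1352.554 − 1 = 0.4084465…
Then the exponent is δ²μ/(2 + δ) = (1905 − μ)² / (μ·(2 + δ)) = 93.688879.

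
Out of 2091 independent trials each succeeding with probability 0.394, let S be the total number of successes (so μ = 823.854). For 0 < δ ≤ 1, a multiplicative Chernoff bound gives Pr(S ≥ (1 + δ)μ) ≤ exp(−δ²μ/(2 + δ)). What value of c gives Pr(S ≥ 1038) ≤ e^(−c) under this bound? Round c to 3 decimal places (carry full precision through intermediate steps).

Write 1038 = (1 + δ)μ, so δ = 1038/823.854 − 1 = 0.259932…
Then the exponent is δ²μ/(2 + δ) = (1038 − μ)² / (μ·(2 + δ)) = 24.630561.

24.631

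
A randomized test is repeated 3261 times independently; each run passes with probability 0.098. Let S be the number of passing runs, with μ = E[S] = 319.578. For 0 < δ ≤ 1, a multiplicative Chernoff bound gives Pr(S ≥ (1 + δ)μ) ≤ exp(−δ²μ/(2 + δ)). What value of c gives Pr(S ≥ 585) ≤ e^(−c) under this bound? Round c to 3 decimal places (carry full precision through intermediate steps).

77.880

Write 585 = (1 + δ)μ, so δ = 585/319.578 − 1 = 0.830539…
Then the exponent is δ²μ/(2 + δ) = (585 − μ)² / (μ·(2 + δ)) = 77.880335.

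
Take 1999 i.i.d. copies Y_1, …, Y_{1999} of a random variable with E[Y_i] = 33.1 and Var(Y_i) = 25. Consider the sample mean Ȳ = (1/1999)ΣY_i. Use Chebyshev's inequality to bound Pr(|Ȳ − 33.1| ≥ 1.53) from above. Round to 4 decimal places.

Var(Ȳ) = Var(Y_i)/n = 25/1999 = 0.012506.
Chebyshev: Pr(|Ȳ − 33.1| ≥ 1.53) ≤ Var(Ȳ)/(1.53)² = 25/(1999·1.53²) = 0.0053.

0.0053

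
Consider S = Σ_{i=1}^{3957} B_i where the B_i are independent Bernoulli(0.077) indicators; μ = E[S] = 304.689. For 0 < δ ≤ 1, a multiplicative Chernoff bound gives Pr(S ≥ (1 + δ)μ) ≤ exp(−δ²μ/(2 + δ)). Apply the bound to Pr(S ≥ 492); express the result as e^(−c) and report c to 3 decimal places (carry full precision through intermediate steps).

44.039

Write 492 = (1 + δ)μ, so δ = 492/304.689 − 1 = 0.6147613…
Then the exponent is δ²μ/(2 + δ) = (492 − μ)² / (μ·(2 + δ)) = 44.039030.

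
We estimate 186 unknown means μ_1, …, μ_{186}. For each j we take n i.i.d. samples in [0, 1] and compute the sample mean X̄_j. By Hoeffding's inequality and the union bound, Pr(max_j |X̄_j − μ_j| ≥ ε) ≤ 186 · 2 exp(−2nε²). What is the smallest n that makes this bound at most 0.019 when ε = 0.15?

220

Need 2·186·exp(−2nε²) ≤ 0.019, i.e. exp(−2nε²) ≤ 0.019/372.
So 2nε² ≥ ln(372/0.019) = 9.882210.
Hence n ≥ 9.882210/(2·0.15²) = 219.605.
The smallest integer n is 220.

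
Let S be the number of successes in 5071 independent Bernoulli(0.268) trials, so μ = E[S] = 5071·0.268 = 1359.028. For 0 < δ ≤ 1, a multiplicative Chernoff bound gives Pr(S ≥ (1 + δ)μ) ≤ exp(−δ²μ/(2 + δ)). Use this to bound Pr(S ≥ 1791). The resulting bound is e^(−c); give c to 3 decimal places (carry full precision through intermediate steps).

59.238

Write 1791 = (1 + δ)μ, so δ = 1791/1359.028 − 1 = 0.3178536…
Then the exponent is δ²μ/(2 + δ) = (1791 − μ)² / (μ·(2 + δ)) = 59.237508.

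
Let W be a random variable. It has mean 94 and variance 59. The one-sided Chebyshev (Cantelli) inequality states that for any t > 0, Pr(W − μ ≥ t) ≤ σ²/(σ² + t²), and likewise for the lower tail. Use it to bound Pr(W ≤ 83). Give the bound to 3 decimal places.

0.328

Here σ² = 59 and t = 11, so σ² + t² = 180.
Cantelli's bound: 59/180 = 0.3278.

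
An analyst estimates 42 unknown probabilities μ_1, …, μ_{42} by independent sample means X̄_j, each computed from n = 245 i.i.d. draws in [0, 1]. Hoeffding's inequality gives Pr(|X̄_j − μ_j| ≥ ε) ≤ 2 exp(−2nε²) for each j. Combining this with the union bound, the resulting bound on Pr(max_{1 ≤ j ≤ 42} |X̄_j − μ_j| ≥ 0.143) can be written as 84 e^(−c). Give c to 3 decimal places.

10.020

Union bound over the 42 events: Pr(max_{1 ≤ j ≤ 42} |X̄_j − μ_j| ≥ 0.143) ≤ 42·2·exp(−2nε²) = 84 exp(−2·245·0.143²).
So c = 2·245·0.143² = 10.0200.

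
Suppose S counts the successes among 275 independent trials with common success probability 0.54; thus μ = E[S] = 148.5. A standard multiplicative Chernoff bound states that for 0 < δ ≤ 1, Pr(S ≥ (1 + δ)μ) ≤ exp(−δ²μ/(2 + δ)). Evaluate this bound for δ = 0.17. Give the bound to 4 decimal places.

0.1384

Exponent = δ²μ/(2 + δ) = 0.17²·148.5/2.17 = 1.9777.
Bound = exp(−1.9777) = 0.13838.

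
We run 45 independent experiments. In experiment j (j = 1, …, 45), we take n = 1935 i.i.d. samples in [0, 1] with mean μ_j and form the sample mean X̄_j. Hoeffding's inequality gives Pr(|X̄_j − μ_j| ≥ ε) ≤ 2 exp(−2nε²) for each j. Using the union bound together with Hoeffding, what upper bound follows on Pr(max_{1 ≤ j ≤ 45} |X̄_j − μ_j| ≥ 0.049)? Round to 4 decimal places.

0.0083

Per-experiment Hoeffding bound: 2·exp(−2·1935·0.049²) = 2·exp(−9.29187) = 0.00018434.
Union bound over 45 events: 45·0.00018434 = 0.00830.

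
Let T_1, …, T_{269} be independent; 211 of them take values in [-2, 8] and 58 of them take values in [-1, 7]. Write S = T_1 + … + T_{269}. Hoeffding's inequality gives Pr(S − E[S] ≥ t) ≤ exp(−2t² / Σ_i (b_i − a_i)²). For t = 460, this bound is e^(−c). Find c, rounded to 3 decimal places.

17.056

Σ(b_i − a_i)² = 211·10² + 58·8² = 24812.
c = 2t² / 24812 = 2·460² / 24812 = 17.0563.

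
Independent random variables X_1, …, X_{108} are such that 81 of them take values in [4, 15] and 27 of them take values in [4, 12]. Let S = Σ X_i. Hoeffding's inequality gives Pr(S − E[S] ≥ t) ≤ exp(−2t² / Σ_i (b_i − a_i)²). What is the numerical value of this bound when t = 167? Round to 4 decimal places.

0.0079

Σ(b_i − a_i)² = 81·11² + 27·8² = 11529.
Exponent = 2·167² / 11529 = 4.83806.
Bound = exp(−4.83806) = 0.00792.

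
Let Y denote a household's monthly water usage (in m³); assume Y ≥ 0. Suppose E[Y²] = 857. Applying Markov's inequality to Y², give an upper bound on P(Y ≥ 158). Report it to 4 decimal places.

Since Y ≥ 0, the event {Y ≥ 158} is the same as {Y² ≥ 24964}.
Markov's inequality applied to Y² gives P(Y² ≥ 24964) ≤ E[Y²]/24964 = 857/24964 = 0.0343.

0.0343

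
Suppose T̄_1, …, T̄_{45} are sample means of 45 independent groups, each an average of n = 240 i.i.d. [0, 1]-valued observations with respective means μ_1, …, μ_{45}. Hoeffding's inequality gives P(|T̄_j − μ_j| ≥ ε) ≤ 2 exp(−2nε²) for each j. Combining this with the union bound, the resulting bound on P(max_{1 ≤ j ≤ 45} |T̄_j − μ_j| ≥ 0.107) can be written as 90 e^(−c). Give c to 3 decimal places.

5.496

Union bound over the 45 events: P(max_{1 ≤ j ≤ 45} |T̄_j − μ_j| ≥ 0.107) ≤ 45·2·exp(−2nε²) = 90 exp(−2·240·0.107²).
So c = 2·240·0.107² = 5.4955.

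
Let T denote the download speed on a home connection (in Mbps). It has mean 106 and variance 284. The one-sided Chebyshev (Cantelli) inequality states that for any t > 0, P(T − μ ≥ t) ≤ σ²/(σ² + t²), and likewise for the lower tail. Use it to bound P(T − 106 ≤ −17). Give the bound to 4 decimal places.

Here σ² = 284 and t = 17, so σ² + t² = 573.
Cantelli's bound: 284/573 = 0.4956.

0.4956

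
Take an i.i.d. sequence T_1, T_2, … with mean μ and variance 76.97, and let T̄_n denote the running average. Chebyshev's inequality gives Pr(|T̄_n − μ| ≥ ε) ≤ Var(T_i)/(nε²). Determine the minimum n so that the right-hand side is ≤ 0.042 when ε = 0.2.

Require 76.97/(n·0.2²) ≤ 0.042, i.e. n ≥ 76.97/(0.042·0.2²) = 45815.476.
The smallest integer n is 45816.

45816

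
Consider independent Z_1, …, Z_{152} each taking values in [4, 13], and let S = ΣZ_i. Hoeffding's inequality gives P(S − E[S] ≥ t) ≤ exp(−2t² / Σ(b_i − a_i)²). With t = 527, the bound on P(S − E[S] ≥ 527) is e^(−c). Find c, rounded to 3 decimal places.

Σ(b_i − a_i)² = 152·(9)² = 12312.
c = 2t²/12312 = 2·527²/12312 = 45.1152.

45.115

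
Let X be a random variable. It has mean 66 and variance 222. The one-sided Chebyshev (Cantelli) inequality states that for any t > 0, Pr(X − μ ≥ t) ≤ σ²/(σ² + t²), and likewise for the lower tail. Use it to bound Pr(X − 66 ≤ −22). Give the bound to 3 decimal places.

Here σ² = 222 and t = 22, so σ² + t² = 706.
Cantelli's bound: 222/706 = 0.3144.

0.314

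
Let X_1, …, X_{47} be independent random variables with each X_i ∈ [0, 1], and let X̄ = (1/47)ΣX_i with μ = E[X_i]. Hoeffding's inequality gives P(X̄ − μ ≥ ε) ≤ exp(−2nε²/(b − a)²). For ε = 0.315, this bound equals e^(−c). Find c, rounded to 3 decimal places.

c = 2nε²/(b − a)² = 2·47·0.315² / 1² = 9.3271.

9.327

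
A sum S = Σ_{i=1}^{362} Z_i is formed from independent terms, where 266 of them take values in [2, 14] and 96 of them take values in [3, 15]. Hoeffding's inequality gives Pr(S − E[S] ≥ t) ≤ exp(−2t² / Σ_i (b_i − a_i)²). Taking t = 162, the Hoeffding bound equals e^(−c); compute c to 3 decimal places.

1.007

Σ(b_i − a_i)² = 266·12² + 96·12² = 52128.
c = 2t² / 52128 = 2·162² / 52128 = 1.0069.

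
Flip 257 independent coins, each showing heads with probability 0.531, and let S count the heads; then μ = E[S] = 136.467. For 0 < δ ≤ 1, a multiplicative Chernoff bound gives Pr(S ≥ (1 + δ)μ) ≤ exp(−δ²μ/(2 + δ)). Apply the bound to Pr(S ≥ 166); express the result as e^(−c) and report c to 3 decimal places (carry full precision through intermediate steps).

2.884

Write 166 = (1 + δ)μ, so δ = 166/136.467 − 1 = 0.2164113…
Then the exponent is δ²μ/(2 + δ) = (166 − μ)² / (μ·(2 + δ)) = 2.883614.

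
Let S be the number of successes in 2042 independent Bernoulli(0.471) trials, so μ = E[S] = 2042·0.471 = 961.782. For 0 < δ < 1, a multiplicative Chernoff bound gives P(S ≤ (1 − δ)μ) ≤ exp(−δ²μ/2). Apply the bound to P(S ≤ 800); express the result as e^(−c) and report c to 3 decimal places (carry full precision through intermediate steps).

Write 800 = (1 − δ)μ, so δ = 1 − 800/961.782 = 0.1682107…
Then the exponent is δ²μ/2 = (μ − 800)²/(2μ) = 13.606730.

13.607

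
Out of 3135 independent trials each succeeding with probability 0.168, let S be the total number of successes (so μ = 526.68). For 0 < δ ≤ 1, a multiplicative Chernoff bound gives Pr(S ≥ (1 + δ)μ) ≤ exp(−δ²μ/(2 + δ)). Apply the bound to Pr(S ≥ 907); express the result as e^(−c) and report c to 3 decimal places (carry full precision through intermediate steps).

Write 907 = (1 + δ)μ, so δ = 907/526.68 − 1 = 0.7221083…
Then the exponent is δ²μ/(2 + δ) = (907 − μ)² / (μ·(2 + δ)) = 100.889531.

100.890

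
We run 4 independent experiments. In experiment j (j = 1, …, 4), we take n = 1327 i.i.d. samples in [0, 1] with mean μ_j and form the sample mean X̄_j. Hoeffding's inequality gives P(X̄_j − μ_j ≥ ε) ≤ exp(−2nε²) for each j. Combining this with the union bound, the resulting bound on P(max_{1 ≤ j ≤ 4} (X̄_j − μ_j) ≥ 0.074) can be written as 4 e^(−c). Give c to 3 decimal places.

14.533

Union bound over the 4 events: P(max_{1 ≤ j ≤ 4} (X̄_j − μ_j) ≥ 0.074) ≤ 4·exp(−2nε²) = 4 exp(−2·1327·0.074²).
So c = 2·1327·0.074² = 14.5333.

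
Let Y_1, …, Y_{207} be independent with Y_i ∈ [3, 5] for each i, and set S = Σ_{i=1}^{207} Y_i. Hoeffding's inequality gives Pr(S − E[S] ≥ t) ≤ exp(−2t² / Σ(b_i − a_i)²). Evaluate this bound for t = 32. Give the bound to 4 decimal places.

0.0843

Σ(b_i − a_i)² = 207·(2)² = 828.
Exponent = 2·32²/828 = 2.4734.
Bound = exp(−2.4734) = 0.08430.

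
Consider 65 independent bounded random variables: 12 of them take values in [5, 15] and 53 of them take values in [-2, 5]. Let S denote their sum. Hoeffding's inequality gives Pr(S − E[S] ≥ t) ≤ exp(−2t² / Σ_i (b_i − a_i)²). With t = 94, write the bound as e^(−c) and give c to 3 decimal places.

4.654

Σ(b_i − a_i)² = 12·10² + 53·7² = 3797.
c = 2t² / 3797 = 2·94² / 3797 = 4.6542.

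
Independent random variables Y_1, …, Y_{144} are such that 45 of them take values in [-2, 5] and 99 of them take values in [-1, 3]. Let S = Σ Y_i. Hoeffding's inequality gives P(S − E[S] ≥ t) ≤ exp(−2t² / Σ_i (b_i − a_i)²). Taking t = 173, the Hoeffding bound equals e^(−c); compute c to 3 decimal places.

Σ(b_i − a_i)² = 45·7² + 99·4² = 3789.
c = 2t² / 3789 = 2·173² / 3789 = 15.7978.

15.798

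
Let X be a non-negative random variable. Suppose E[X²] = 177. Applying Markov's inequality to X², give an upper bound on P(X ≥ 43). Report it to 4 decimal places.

0.0957

Since X ≥ 0, the event {X ≥ 43} is the same as {X² ≥ 1849}.
Markov's inequality applied to X² gives P(X² ≥ 1849) ≤ E[X²]/1849 = 177/1849 = 0.0957.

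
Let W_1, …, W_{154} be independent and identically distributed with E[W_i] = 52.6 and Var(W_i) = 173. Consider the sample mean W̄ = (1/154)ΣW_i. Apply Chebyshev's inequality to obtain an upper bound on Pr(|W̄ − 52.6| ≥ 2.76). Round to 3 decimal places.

Var(W̄) = Var(W_i)/n = 173/154 = 1.1234.
Chebyshev: Pr(|W̄ − 52.6| ≥ 2.76) ≤ Var(W̄)/(2.76)² = 173/(154·2.76²) = 0.1475.

0.147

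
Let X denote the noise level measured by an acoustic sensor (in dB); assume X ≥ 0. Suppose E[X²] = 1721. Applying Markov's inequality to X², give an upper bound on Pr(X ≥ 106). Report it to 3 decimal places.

Since X ≥ 0, the event {X ≥ 106} is the same as {X² ≥ 11236}.
Markov's inequality applied to X² gives Pr(X² ≥ 11236) ≤ E[X²]/11236 = 1721/11236 = 0.1532.

0.153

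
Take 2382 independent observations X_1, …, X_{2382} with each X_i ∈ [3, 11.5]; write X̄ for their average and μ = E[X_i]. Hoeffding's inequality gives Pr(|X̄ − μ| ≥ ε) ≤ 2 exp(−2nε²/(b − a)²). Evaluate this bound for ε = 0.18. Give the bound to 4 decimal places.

Exponent: 2nε²/(b − a)² = 2·2382·0.18² / 8.5² = 2.13638.
Bound = 2·exp(−2.13638) = 0.23616.

0.2362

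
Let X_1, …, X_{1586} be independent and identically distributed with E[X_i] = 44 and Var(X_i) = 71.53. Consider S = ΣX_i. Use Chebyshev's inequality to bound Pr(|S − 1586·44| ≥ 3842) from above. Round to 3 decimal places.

Var(S) = n·Var(X_i) = 1586·71.53 = 113446.58.
Chebyshev: Pr(|S − 1586·44| ≥ 3842) ≤ Var(S)/3842² = 113446.58/14760964 = 0.0077.

0.008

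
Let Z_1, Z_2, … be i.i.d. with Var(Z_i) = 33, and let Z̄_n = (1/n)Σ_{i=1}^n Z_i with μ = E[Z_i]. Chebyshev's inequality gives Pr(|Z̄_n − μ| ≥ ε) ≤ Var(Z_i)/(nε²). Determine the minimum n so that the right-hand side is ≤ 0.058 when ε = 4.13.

34

Require 33/(n·4.13²) ≤ 0.058, i.e. n ≥ 33/(0.058·4.13²) = 33.357.
The smallest integer n is 34.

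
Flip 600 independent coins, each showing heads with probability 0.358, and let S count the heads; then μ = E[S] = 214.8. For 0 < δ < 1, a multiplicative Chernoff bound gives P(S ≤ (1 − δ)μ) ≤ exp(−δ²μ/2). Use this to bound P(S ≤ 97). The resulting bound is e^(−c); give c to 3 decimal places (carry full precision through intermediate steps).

Write 97 = (1 − δ)μ, so δ = 1 − 97/214.8 = 0.5484171…
Then the exponent is δ²μ/2 = (μ − 97)²/(2μ) = 32.301769.

32.302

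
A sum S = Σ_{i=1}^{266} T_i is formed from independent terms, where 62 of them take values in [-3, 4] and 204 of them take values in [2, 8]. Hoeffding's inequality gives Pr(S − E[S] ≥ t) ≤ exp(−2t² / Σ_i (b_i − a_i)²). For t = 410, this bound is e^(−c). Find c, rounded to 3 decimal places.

Σ(b_i − a_i)² = 62·7² + 204·6² = 10382.
c = 2t² / 10382 = 2·410² / 10382 = 32.3830.

32.383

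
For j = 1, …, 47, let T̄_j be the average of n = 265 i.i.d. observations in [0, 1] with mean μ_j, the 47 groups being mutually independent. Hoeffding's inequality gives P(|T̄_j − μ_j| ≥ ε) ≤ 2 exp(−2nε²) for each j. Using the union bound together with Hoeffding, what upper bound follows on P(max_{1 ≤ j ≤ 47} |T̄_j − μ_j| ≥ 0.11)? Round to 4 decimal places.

Per-experiment Hoeffding bound: 2·exp(−2·265·0.11²) = 2·exp(−6.41300) = 0.0032802.
Union bound over 47 events: 47·0.0032802 = 0.15417.

0.1542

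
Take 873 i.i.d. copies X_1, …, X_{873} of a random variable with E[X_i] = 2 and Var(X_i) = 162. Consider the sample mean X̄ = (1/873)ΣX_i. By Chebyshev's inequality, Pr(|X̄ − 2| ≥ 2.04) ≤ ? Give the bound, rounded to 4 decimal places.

0.0446

Var(X̄) = Var(X_i)/n = 162/873 = 0.18557.
Chebyshev: Pr(|X̄ − 2| ≥ 2.04) ≤ Var(X̄)/(2.04)² = 162/(873·2.04²) = 0.0446.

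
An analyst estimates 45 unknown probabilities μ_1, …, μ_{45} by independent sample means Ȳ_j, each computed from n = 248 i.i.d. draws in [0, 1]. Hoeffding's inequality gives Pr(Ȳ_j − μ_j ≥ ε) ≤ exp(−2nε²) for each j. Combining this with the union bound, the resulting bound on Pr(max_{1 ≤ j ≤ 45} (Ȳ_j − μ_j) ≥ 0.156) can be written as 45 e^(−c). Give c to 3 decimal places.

Union bound over the 45 events: Pr(max_{1 ≤ j ≤ 45} (Ȳ_j − μ_j) ≥ 0.156) ≤ 45·exp(−2nε²) = 45 exp(−2·248·0.156²).
So c = 2·248·0.156² = 12.0707.

12.071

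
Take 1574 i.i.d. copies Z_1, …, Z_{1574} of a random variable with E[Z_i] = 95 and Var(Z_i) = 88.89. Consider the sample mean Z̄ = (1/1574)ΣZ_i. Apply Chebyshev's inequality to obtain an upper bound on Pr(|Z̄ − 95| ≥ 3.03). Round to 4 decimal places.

0.0062

Var(Z̄) = Var(Z_i)/n = 88.89/1574 = 0.056474.
Chebyshev: Pr(|Z̄ − 95| ≥ 3.03) ≤ Var(Z̄)/(3.03)² = 88.89/(1574·3.03²) = 0.0062.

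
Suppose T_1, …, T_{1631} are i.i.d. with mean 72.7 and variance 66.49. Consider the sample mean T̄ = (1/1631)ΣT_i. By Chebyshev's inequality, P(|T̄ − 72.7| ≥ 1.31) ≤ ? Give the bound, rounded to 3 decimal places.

Var(T̄) = Var(T_i)/n = 66.49/1631 = 0.040766.
Chebyshev: P(|T̄ − 72.7| ≥ 1.31) ≤ Var(T̄)/(1.31)² = 66.49/(1631·1.31²) = 0.0238.

0.024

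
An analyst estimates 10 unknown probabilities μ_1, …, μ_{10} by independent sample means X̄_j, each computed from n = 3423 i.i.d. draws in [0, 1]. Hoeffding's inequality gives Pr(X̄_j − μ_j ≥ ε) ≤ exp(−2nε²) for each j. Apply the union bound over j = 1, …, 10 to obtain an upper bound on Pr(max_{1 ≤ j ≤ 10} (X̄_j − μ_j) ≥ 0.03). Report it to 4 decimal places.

Per-experiment Hoeffding bound: exp(−2·3423·0.03²) = exp(−6.16140) = 0.0021093.
Union bound over 10 events: 10·0.0021093 = 0.02109.

0.0211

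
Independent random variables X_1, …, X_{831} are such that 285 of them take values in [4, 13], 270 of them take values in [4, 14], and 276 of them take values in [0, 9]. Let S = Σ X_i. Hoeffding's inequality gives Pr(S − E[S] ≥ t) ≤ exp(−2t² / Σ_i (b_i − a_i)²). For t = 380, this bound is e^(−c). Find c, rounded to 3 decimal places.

3.987

Σ(b_i − a_i)² = 285·9² + 270·10² + 276·9² = 72441.
c = 2t² / 72441 = 2·380² / 72441 = 3.9867.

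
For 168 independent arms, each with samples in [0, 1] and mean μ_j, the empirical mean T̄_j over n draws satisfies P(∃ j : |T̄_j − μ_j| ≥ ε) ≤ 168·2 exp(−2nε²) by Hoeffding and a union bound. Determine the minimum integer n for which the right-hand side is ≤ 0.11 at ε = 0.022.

Need 2·168·exp(−2nε²) ≤ 0.11, i.e. exp(−2nε²) ≤ 0.11/336.
So 2nε² ≥ ln(336/0.11) = 8.024386.
Hence n ≥ 8.024386/(2·0.022²) = 8289.655.
The smallest integer n is 8290.

8290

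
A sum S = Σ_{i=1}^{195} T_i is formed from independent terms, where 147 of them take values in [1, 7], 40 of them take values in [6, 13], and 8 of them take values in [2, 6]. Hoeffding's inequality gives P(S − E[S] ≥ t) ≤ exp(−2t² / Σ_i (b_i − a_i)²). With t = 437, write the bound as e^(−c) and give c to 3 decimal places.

Σ(b_i − a_i)² = 147·6² + 40·7² + 8·4² = 7380.
c = 2t² / 7380 = 2·437² / 7380 = 51.7531.

51.753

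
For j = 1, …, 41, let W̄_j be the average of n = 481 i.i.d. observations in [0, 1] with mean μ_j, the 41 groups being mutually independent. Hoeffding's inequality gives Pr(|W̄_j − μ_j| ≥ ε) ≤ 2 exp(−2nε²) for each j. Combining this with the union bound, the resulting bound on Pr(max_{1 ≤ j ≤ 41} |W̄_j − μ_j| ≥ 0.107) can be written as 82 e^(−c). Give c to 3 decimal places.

Union bound over the 41 events: Pr(max_{1 ≤ j ≤ 41} |W̄_j − μ_j| ≥ 0.107) ≤ 41·2·exp(−2nε²) = 82 exp(−2·481·0.107²).
So c = 2·481·0.107² = 11.0139.

11.014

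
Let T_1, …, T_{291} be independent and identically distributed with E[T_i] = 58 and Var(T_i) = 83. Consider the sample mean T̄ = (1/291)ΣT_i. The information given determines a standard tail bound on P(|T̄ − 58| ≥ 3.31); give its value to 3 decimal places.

0.026

With mean and variance of each term known, Chebyshev's inequality bounds the deviation of the sum (or sample mean).
Var(T̄) = Var(T_i)/n = 83/291 = 0.28522.
Chebyshev: P(|T̄ − 58| ≥ 3.31) ≤ Var(T̄)/(3.31)² = 83/(291·3.31²) = 0.0260.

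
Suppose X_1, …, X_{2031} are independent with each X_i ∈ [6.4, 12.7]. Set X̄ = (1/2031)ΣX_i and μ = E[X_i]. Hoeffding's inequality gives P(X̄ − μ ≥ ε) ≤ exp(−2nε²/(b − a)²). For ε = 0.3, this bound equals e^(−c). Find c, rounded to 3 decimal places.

c = 2nε²/(b − a)² = 2·2031·0.3² / 6.3² = 9.2109.

9.211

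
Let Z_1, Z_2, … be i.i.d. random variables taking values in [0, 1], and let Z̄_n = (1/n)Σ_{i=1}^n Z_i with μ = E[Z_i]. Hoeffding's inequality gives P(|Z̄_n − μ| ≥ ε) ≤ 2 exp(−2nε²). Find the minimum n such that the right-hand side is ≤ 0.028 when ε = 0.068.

462

Require 2·exp(−2nε²) ≤ 0.028, i.e. 2nε² ≥ ln(2/0.028) = 4.268698.
So n ≥ 4.268698 / (2·0.068²) = 461.581.
The smallest integer n is 462.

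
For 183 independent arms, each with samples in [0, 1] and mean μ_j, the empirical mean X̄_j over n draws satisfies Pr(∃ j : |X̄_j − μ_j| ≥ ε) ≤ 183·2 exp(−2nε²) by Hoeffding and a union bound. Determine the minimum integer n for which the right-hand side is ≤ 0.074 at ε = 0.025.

6806

Need 2·183·exp(−2nε²) ≤ 0.074, i.e. exp(−2nε²) ≤ 0.074/366.
So 2nε² ≥ ln(366/0.074) = 8.506324.
Hence n ≥ 8.506324/(2·0.025²) = 6805.059.
The smallest integer n is 6806.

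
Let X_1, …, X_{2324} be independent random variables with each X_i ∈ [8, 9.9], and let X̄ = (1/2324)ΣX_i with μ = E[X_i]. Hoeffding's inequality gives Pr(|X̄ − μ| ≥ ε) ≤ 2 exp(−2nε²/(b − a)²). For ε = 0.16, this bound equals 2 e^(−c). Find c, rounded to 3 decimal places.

32.961

c = 2nε²/(b − a)² = 2·2324·0.16² / 1.9² = 32.9609.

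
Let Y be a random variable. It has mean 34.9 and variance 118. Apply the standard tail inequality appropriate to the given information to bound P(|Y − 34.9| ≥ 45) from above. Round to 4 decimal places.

Mean and variance are known, so Chebyshev's inequality applies.
Chebyshev: P(|Y − μ| ≥ t) ≤ Var(Y)/t².
Bound = 118 / 2025 = 0.0583.

0.0583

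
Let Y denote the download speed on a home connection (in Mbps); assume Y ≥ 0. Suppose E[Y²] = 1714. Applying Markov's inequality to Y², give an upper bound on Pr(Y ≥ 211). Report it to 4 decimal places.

Since Y ≥ 0, the event {Y ≥ 211} is the same as {Y² ≥ 44521}.
Markov's inequality applied to Y² gives Pr(Y² ≥ 44521) ≤ E[Y²]/44521 = 1714/44521 = 0.0385.

0.0385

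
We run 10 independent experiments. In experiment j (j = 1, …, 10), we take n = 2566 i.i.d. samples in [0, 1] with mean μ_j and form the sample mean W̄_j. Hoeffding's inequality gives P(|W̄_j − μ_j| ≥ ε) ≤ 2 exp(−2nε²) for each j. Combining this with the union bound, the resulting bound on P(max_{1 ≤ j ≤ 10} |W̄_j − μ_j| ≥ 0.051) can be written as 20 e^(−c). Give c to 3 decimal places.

Union bound over the 10 events: P(max_{1 ≤ j ≤ 10} |W̄_j − μ_j| ≥ 0.051) ≤ 10·2·exp(−2nε²) = 20 exp(−2·2566·0.051²).
So c = 2·2566·0.051² = 13.3483.

13.348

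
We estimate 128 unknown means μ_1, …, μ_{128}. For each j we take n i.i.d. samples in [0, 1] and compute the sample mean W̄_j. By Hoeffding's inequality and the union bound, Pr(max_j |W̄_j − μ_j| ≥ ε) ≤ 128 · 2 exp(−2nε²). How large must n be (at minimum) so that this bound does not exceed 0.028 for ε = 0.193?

Need 2·128·exp(−2nε²) ≤ 0.028, i.e. exp(−2nε²) ≤ 0.028/256.
So 2nε² ≥ ln(256/0.028) = 9.120728.
Hence n ≥ 9.120728/(2·0.193²) = 122.429.
The smallest integer n is 123.

123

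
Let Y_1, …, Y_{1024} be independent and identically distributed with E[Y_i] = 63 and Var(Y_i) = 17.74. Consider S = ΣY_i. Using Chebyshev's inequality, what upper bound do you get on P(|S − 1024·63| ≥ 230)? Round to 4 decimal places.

Var(S) = n·Var(Y_i) = 1024·17.74 = 18165.76.
Chebyshev: P(|S − 1024·63| ≥ 230) ≤ Var(S)/230² = 18165.76/52900 = 0.3434.

0.3434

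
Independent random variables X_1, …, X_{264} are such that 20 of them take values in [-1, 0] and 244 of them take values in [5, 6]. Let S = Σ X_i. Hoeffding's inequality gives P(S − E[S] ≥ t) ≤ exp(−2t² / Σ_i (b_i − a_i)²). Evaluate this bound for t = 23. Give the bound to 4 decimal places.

Σ(b_i − a_i)² = 20·1² + 244·1² = 264.
Exponent = 2·23² / 264 = 4.00758.
Bound = exp(−4.00758) = 0.01818.

0.0182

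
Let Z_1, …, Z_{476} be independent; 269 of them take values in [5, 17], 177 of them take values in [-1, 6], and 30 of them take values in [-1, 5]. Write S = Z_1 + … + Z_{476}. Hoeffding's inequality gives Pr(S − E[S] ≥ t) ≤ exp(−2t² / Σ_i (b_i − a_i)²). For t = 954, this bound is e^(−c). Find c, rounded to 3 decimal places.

37.539

Σ(b_i − a_i)² = 269·12² + 177·7² + 30·6² = 48489.
c = 2t² / 48489 = 2·954² / 48489 = 37.5391.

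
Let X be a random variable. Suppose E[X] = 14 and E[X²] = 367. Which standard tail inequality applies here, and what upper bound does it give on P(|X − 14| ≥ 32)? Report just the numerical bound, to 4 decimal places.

The first two moments determine the variance, so Chebyshev's inequality is the sharpest standard bound available.
Var(X) = E[X²] − (E[X])² = 367 − 196 = 171.
Chebyshev's inequality: P(|X − μ| ≥ t) ≤ Var(X)/t² = 171/1024 = 0.1670.

0.1670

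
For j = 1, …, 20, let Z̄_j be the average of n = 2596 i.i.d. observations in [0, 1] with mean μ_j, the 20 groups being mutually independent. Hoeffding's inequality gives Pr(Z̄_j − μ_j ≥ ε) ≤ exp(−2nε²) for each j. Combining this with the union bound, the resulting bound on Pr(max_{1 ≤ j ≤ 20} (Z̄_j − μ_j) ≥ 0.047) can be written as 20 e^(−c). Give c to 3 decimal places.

Union bound over the 20 events: Pr(max_{1 ≤ j ≤ 20} (Z̄_j − μ_j) ≥ 0.047) ≤ 20·exp(−2nε²) = 20 exp(−2·2596·0.047²).
So c = 2·2596·0.047² = 11.4691.

11.469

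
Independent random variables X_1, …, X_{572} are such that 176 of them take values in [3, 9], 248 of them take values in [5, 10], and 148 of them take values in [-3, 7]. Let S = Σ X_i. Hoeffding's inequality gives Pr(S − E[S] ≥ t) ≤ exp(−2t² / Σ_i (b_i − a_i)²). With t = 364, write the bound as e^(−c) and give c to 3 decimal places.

Σ(b_i − a_i)² = 176·6² + 248·5² + 148·10² = 27336.
c = 2t² / 27336 = 2·364² / 27336 = 9.6939.

9.694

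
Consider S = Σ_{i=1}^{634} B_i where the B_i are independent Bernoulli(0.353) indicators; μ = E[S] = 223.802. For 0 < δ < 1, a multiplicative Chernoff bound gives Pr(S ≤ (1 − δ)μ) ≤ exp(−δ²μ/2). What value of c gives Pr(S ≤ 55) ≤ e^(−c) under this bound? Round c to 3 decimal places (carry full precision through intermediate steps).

Write 55 = (1 − δ)μ, so δ = 1 − 55/223.802 = 0.7542471…
Then the exponent is δ²μ/2 = (μ − 55)²/(2μ) = 63.659206.

63.659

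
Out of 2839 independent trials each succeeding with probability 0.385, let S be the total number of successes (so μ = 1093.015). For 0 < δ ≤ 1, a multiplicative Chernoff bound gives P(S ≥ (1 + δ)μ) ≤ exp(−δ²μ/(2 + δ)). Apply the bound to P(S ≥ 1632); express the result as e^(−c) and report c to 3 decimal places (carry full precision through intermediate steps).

106.607

Write 1632 = (1 + δ)μ, so δ = 1632/1093.015 − 1 = 0.4931177…
Then the exponent is δ²μ/(2 + δ) = (1632 − μ)² / (μ·(2 + δ)) = 106.606690.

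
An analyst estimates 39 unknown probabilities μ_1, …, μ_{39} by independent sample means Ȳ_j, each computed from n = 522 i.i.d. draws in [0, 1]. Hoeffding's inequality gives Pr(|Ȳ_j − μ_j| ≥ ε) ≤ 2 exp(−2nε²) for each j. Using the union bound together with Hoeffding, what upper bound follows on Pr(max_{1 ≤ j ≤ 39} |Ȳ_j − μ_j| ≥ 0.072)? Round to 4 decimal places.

0.3481

Per-experiment Hoeffding bound: 2·exp(−2·522·0.072²) = 2·exp(−5.41210) = 0.0089246.
Union bound over 39 events: 39·0.0089246 = 0.34806.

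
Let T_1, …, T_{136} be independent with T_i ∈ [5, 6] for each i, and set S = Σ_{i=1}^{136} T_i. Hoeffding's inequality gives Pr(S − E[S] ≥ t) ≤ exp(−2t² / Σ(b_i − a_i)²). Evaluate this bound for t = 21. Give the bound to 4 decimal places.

0.0015

Σ(b_i − a_i)² = 136·(1)² = 136.
Exponent = 2·21²/136 = 6.4853.
Bound = exp(−6.4853) = 0.00153.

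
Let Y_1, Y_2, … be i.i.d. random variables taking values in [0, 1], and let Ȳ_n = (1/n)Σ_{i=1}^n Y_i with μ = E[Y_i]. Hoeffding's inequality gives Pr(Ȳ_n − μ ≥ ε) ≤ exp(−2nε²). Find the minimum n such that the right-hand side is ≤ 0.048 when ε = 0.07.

310

Require exp(−2nε²) ≤ 0.048, i.e. 2nε² ≥ ln(1/0.048) = 3.036554.
So n ≥ 3.036554 / (2·0.07²) = 309.852.
The smallest integer n is 310.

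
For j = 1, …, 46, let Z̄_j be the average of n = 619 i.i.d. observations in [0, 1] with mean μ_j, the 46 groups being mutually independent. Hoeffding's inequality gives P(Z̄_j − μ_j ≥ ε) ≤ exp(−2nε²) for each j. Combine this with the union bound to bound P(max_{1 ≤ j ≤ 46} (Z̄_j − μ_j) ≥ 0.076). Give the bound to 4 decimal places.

Per-experiment Hoeffding bound: exp(−2·619·0.076²) = exp(−7.15069) = 0.00078432.
Union bound over 46 events: 46·0.00078432 = 0.03608.

0.0361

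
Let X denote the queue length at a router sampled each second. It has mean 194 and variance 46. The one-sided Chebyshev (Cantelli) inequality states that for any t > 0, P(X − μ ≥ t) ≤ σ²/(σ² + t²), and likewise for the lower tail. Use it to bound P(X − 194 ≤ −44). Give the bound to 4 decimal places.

Here σ² = 46 and t = 44, so σ² + t² = 1982.
Cantelli's bound: 46/1982 = 0.0232.

0.0232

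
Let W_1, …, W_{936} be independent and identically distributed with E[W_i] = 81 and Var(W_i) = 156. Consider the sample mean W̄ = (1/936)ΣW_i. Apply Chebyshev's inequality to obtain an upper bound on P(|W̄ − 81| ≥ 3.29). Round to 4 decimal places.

Var(W̄) = Var(W_i)/n = 156/936 = 0.16667.
Chebyshev: P(|W̄ − 81| ≥ 3.29) ≤ Var(W̄)/(3.29)² = 156/(936·3.29²) = 0.0154.

0.0154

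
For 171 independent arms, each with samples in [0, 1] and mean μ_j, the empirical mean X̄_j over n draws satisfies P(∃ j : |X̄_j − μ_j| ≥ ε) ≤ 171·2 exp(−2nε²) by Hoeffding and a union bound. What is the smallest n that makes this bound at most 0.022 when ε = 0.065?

1143

Need 2·171·exp(−2nε²) ≤ 0.022, i.e. exp(−2nε²) ≤ 0.022/342.
So 2nε² ≥ ln(342/0.022) = 9.651524.
Hence n ≥ 9.651524/(2·0.065²) = 1142.192.
The smallest integer n is 1143.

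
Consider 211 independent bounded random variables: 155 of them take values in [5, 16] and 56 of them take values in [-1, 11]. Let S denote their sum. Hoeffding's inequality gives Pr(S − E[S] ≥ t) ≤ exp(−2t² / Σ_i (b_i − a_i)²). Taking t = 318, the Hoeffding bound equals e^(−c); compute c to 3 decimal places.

7.541

Σ(b_i − a_i)² = 155·11² + 56·12² = 26819.
c = 2t² / 26819 = 2·318² / 26819 = 7.5412.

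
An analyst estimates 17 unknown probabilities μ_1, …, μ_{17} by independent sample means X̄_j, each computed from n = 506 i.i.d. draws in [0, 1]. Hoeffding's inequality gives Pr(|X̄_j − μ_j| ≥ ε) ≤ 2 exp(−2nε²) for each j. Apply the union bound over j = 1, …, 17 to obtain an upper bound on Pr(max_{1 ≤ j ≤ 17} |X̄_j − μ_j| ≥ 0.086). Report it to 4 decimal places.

0.0191

Per-experiment Hoeffding bound: 2·exp(−2·506·0.086²) = 2·exp(−7.48475) = 0.0011232.
Union bound over 17 events: 17·0.0011232 = 0.01909.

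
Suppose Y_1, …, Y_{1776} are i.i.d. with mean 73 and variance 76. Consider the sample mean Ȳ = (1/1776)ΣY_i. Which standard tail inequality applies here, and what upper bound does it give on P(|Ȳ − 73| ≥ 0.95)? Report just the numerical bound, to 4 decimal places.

With mean and variance of each term known, Chebyshev's inequality bounds the deviation of the sum (or sample mean).
Var(Ȳ) = Var(Y_i)/n = 76/1776 = 0.042793.
Chebyshev: P(|Ȳ − 73| ≥ 0.95) ≤ Var(Ȳ)/(0.95)² = 76/(1776·0.95²) = 0.0474.

0.0474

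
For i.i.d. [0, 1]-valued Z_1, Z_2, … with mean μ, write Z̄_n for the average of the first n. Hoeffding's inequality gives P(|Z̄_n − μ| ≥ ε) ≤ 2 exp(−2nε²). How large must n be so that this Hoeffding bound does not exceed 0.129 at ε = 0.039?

Require 2·exp(−2nε²) ≤ 0.129, i.e. 2nε² ≥ ln(2/0.129) = 2.741090.
So n ≥ 2.741090 / (2·0.039²) = 901.082.
The smallest integer n is 902.

902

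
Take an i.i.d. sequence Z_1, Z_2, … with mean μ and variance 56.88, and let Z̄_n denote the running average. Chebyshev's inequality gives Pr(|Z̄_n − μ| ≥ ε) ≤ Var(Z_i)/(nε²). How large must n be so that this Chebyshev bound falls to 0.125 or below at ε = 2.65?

Require 56.88/(n·2.65²) ≤ 0.125, i.e. n ≥ 56.88/(0.125·2.65²) = 64.797.
The smallest integer n is 65.

65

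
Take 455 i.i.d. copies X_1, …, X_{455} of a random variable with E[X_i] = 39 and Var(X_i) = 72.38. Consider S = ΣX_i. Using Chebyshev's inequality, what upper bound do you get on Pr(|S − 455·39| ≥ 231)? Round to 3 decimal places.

Var(S) = n·Var(X_i) = 455·72.38 = 32932.9.
Chebyshev: Pr(|S − 455·39| ≥ 231) ≤ Var(S)/231² = 32932.9/53361 = 0.6172.

0.617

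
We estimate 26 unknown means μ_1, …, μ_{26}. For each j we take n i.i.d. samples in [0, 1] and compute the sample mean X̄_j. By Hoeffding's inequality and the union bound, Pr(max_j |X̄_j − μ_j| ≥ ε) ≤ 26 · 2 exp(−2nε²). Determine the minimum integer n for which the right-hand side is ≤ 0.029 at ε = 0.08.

Need 2·26·exp(−2nε²) ≤ 0.029, i.e. exp(−2nε²) ≤ 0.029/52.
So 2nε² ≥ ln(52/0.029) = 7.491703.
Hence n ≥ 7.491703/(2·0.08²) = 585.289.
The smallest integer n is 586.

586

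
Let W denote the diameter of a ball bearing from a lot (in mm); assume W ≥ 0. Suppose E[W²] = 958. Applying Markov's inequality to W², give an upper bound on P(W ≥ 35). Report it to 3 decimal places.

Since W ≥ 0, the event {W ≥ 35} is the same as {W² ≥ 1225}.
Markov's inequality applied to W² gives P(W² ≥ 1225) ≤ E[W²]/1225 = 958/1225 = 0.7820.

0.782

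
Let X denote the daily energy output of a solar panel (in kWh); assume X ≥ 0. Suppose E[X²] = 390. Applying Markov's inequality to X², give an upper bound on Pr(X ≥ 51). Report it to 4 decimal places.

0.1499

Since X ≥ 0, the event {X ≥ 51} is the same as {X² ≥ 2601}.
Markov's inequality applied to X² gives Pr(X² ≥ 2601) ≤ E[X²]/2601 = 390/2601 = 0.1499.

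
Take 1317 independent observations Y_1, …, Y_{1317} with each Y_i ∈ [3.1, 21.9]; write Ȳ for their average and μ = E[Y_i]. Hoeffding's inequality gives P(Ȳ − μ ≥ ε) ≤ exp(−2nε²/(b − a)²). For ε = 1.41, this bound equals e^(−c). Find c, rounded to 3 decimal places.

14.816

c = 2nε²/(b − a)² = 2·1317·1.41² / 18.8² = 14.8163.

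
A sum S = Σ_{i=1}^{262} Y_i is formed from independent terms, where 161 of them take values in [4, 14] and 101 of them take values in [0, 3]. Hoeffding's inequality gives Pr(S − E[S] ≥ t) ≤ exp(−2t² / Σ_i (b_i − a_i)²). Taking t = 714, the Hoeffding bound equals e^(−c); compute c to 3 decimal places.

Σ(b_i − a_i)² = 161·10² + 101·3² = 17009.
c = 2t² / 17009 = 2·714² / 17009 = 59.9443.

59.944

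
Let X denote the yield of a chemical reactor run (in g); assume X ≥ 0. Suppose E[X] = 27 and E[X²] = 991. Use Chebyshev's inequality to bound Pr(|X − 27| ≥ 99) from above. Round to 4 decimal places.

Var(X) = E[X²] − (E[X])² = 991 − 729 = 262.
Chebyshev's inequality: Pr(|X − μ| ≥ t) ≤ Var(X)/t² = 262/9801 = 0.0267.

0.0267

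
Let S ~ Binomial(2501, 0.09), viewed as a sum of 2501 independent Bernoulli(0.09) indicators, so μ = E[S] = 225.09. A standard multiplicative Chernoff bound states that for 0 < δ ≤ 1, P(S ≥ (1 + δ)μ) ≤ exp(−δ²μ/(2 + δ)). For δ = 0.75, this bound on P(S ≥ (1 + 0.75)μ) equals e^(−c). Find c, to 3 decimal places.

46.041

c = δ²μ/(2 + δ) = 0.75²·225.09/(2 + 0.75) = 46.0411.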